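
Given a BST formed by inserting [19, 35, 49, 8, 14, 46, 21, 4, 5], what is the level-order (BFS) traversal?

Tree insertion order: [19, 35, 49, 8, 14, 46, 21, 4, 5]
Tree (level-order array): [19, 8, 35, 4, 14, 21, 49, None, 5, None, None, None, None, 46]
BFS from the root, enqueuing left then right child of each popped node:
  queue [19] -> pop 19, enqueue [8, 35], visited so far: [19]
  queue [8, 35] -> pop 8, enqueue [4, 14], visited so far: [19, 8]
  queue [35, 4, 14] -> pop 35, enqueue [21, 49], visited so far: [19, 8, 35]
  queue [4, 14, 21, 49] -> pop 4, enqueue [5], visited so far: [19, 8, 35, 4]
  queue [14, 21, 49, 5] -> pop 14, enqueue [none], visited so far: [19, 8, 35, 4, 14]
  queue [21, 49, 5] -> pop 21, enqueue [none], visited so far: [19, 8, 35, 4, 14, 21]
  queue [49, 5] -> pop 49, enqueue [46], visited so far: [19, 8, 35, 4, 14, 21, 49]
  queue [5, 46] -> pop 5, enqueue [none], visited so far: [19, 8, 35, 4, 14, 21, 49, 5]
  queue [46] -> pop 46, enqueue [none], visited so far: [19, 8, 35, 4, 14, 21, 49, 5, 46]
Result: [19, 8, 35, 4, 14, 21, 49, 5, 46]


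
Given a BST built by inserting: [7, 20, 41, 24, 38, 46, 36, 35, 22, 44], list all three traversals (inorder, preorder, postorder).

Tree insertion order: [7, 20, 41, 24, 38, 46, 36, 35, 22, 44]
Tree (level-order array): [7, None, 20, None, 41, 24, 46, 22, 38, 44, None, None, None, 36, None, None, None, 35]
Inorder (L, root, R): [7, 20, 22, 24, 35, 36, 38, 41, 44, 46]
Preorder (root, L, R): [7, 20, 41, 24, 22, 38, 36, 35, 46, 44]
Postorder (L, R, root): [22, 35, 36, 38, 24, 44, 46, 41, 20, 7]


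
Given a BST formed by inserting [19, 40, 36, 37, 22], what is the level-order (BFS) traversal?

Tree insertion order: [19, 40, 36, 37, 22]
Tree (level-order array): [19, None, 40, 36, None, 22, 37]
BFS from the root, enqueuing left then right child of each popped node:
  queue [19] -> pop 19, enqueue [40], visited so far: [19]
  queue [40] -> pop 40, enqueue [36], visited so far: [19, 40]
  queue [36] -> pop 36, enqueue [22, 37], visited so far: [19, 40, 36]
  queue [22, 37] -> pop 22, enqueue [none], visited so far: [19, 40, 36, 22]
  queue [37] -> pop 37, enqueue [none], visited so far: [19, 40, 36, 22, 37]
Result: [19, 40, 36, 22, 37]


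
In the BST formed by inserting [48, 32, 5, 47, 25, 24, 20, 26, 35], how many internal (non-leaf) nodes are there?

Tree built from: [48, 32, 5, 47, 25, 24, 20, 26, 35]
Tree (level-order array): [48, 32, None, 5, 47, None, 25, 35, None, 24, 26, None, None, 20]
Rule: An internal node has at least one child.
Per-node child counts:
  node 48: 1 child(ren)
  node 32: 2 child(ren)
  node 5: 1 child(ren)
  node 25: 2 child(ren)
  node 24: 1 child(ren)
  node 20: 0 child(ren)
  node 26: 0 child(ren)
  node 47: 1 child(ren)
  node 35: 0 child(ren)
Matching nodes: [48, 32, 5, 25, 24, 47]
Count of internal (non-leaf) nodes: 6


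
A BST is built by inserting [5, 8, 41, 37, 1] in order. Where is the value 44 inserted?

Starting tree (level order): [5, 1, 8, None, None, None, 41, 37]
Insertion path: 5 -> 8 -> 41
Result: insert 44 as right child of 41
Final tree (level order): [5, 1, 8, None, None, None, 41, 37, 44]


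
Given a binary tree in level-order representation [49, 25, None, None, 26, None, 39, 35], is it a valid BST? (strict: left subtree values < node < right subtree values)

Level-order array: [49, 25, None, None, 26, None, 39, 35]
Validate using subtree bounds (lo, hi): at each node, require lo < value < hi,
then recurse left with hi=value and right with lo=value.
Preorder trace (stopping at first violation):
  at node 49 with bounds (-inf, +inf): OK
  at node 25 with bounds (-inf, 49): OK
  at node 26 with bounds (25, 49): OK
  at node 39 with bounds (26, 49): OK
  at node 35 with bounds (26, 39): OK
No violation found at any node.
Result: Valid BST


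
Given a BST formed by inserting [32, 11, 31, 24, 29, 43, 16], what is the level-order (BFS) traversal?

Tree insertion order: [32, 11, 31, 24, 29, 43, 16]
Tree (level-order array): [32, 11, 43, None, 31, None, None, 24, None, 16, 29]
BFS from the root, enqueuing left then right child of each popped node:
  queue [32] -> pop 32, enqueue [11, 43], visited so far: [32]
  queue [11, 43] -> pop 11, enqueue [31], visited so far: [32, 11]
  queue [43, 31] -> pop 43, enqueue [none], visited so far: [32, 11, 43]
  queue [31] -> pop 31, enqueue [24], visited so far: [32, 11, 43, 31]
  queue [24] -> pop 24, enqueue [16, 29], visited so far: [32, 11, 43, 31, 24]
  queue [16, 29] -> pop 16, enqueue [none], visited so far: [32, 11, 43, 31, 24, 16]
  queue [29] -> pop 29, enqueue [none], visited so far: [32, 11, 43, 31, 24, 16, 29]
Result: [32, 11, 43, 31, 24, 16, 29]


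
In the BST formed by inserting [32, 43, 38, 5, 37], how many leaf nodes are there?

Tree built from: [32, 43, 38, 5, 37]
Tree (level-order array): [32, 5, 43, None, None, 38, None, 37]
Rule: A leaf has 0 children.
Per-node child counts:
  node 32: 2 child(ren)
  node 5: 0 child(ren)
  node 43: 1 child(ren)
  node 38: 1 child(ren)
  node 37: 0 child(ren)
Matching nodes: [5, 37]
Count of leaf nodes: 2


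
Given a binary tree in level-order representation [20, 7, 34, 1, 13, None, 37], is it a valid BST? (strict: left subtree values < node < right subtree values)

Level-order array: [20, 7, 34, 1, 13, None, 37]
Validate using subtree bounds (lo, hi): at each node, require lo < value < hi,
then recurse left with hi=value and right with lo=value.
Preorder trace (stopping at first violation):
  at node 20 with bounds (-inf, +inf): OK
  at node 7 with bounds (-inf, 20): OK
  at node 1 with bounds (-inf, 7): OK
  at node 13 with bounds (7, 20): OK
  at node 34 with bounds (20, +inf): OK
  at node 37 with bounds (34, +inf): OK
No violation found at any node.
Result: Valid BST


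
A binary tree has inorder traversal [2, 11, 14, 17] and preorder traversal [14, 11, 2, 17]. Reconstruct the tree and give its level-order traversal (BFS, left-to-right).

Inorder:  [2, 11, 14, 17]
Preorder: [14, 11, 2, 17]
Algorithm: preorder visits root first, so consume preorder in order;
for each root, split the current inorder slice at that value into
left-subtree inorder and right-subtree inorder, then recurse.
Recursive splits:
  root=14; inorder splits into left=[2, 11], right=[17]
  root=11; inorder splits into left=[2], right=[]
  root=2; inorder splits into left=[], right=[]
  root=17; inorder splits into left=[], right=[]
Reconstructed level-order: [14, 11, 17, 2]


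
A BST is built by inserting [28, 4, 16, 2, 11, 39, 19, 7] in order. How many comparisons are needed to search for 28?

Search path for 28: 28
Found: True
Comparisons: 1


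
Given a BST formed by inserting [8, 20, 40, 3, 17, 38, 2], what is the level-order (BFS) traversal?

Tree insertion order: [8, 20, 40, 3, 17, 38, 2]
Tree (level-order array): [8, 3, 20, 2, None, 17, 40, None, None, None, None, 38]
BFS from the root, enqueuing left then right child of each popped node:
  queue [8] -> pop 8, enqueue [3, 20], visited so far: [8]
  queue [3, 20] -> pop 3, enqueue [2], visited so far: [8, 3]
  queue [20, 2] -> pop 20, enqueue [17, 40], visited so far: [8, 3, 20]
  queue [2, 17, 40] -> pop 2, enqueue [none], visited so far: [8, 3, 20, 2]
  queue [17, 40] -> pop 17, enqueue [none], visited so far: [8, 3, 20, 2, 17]
  queue [40] -> pop 40, enqueue [38], visited so far: [8, 3, 20, 2, 17, 40]
  queue [38] -> pop 38, enqueue [none], visited so far: [8, 3, 20, 2, 17, 40, 38]
Result: [8, 3, 20, 2, 17, 40, 38]


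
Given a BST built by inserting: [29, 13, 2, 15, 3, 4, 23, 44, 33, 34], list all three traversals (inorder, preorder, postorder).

Tree insertion order: [29, 13, 2, 15, 3, 4, 23, 44, 33, 34]
Tree (level-order array): [29, 13, 44, 2, 15, 33, None, None, 3, None, 23, None, 34, None, 4]
Inorder (L, root, R): [2, 3, 4, 13, 15, 23, 29, 33, 34, 44]
Preorder (root, L, R): [29, 13, 2, 3, 4, 15, 23, 44, 33, 34]
Postorder (L, R, root): [4, 3, 2, 23, 15, 13, 34, 33, 44, 29]


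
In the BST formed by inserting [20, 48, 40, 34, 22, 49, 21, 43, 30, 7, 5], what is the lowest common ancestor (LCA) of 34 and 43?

Tree insertion order: [20, 48, 40, 34, 22, 49, 21, 43, 30, 7, 5]
Tree (level-order array): [20, 7, 48, 5, None, 40, 49, None, None, 34, 43, None, None, 22, None, None, None, 21, 30]
In a BST, the LCA of p=34, q=43 is the first node v on the
root-to-leaf path with p <= v <= q (go left if both < v, right if both > v).
Walk from root:
  at 20: both 34 and 43 > 20, go right
  at 48: both 34 and 43 < 48, go left
  at 40: 34 <= 40 <= 43, this is the LCA
LCA = 40


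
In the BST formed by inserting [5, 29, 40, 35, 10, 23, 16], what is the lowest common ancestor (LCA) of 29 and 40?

Tree insertion order: [5, 29, 40, 35, 10, 23, 16]
Tree (level-order array): [5, None, 29, 10, 40, None, 23, 35, None, 16]
In a BST, the LCA of p=29, q=40 is the first node v on the
root-to-leaf path with p <= v <= q (go left if both < v, right if both > v).
Walk from root:
  at 5: both 29 and 40 > 5, go right
  at 29: 29 <= 29 <= 40, this is the LCA
LCA = 29


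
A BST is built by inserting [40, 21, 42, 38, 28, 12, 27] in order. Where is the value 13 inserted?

Starting tree (level order): [40, 21, 42, 12, 38, None, None, None, None, 28, None, 27]
Insertion path: 40 -> 21 -> 12
Result: insert 13 as right child of 12
Final tree (level order): [40, 21, 42, 12, 38, None, None, None, 13, 28, None, None, None, 27]


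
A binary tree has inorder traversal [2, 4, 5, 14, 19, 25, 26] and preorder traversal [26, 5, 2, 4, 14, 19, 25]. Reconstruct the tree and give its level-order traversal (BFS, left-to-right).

Inorder:  [2, 4, 5, 14, 19, 25, 26]
Preorder: [26, 5, 2, 4, 14, 19, 25]
Algorithm: preorder visits root first, so consume preorder in order;
for each root, split the current inorder slice at that value into
left-subtree inorder and right-subtree inorder, then recurse.
Recursive splits:
  root=26; inorder splits into left=[2, 4, 5, 14, 19, 25], right=[]
  root=5; inorder splits into left=[2, 4], right=[14, 19, 25]
  root=2; inorder splits into left=[], right=[4]
  root=4; inorder splits into left=[], right=[]
  root=14; inorder splits into left=[], right=[19, 25]
  root=19; inorder splits into left=[], right=[25]
  root=25; inorder splits into left=[], right=[]
Reconstructed level-order: [26, 5, 2, 14, 4, 19, 25]


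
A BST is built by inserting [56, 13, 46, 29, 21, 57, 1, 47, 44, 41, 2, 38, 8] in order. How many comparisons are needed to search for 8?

Search path for 8: 56 -> 13 -> 1 -> 2 -> 8
Found: True
Comparisons: 5


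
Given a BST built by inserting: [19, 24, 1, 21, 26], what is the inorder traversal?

Tree insertion order: [19, 24, 1, 21, 26]
Tree (level-order array): [19, 1, 24, None, None, 21, 26]
Inorder traversal: [1, 19, 21, 24, 26]


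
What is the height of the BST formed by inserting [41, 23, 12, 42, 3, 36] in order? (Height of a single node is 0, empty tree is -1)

Insertion order: [41, 23, 12, 42, 3, 36]
Tree (level-order array): [41, 23, 42, 12, 36, None, None, 3]
Compute height bottom-up (empty subtree = -1):
  height(3) = 1 + max(-1, -1) = 0
  height(12) = 1 + max(0, -1) = 1
  height(36) = 1 + max(-1, -1) = 0
  height(23) = 1 + max(1, 0) = 2
  height(42) = 1 + max(-1, -1) = 0
  height(41) = 1 + max(2, 0) = 3
Height = 3


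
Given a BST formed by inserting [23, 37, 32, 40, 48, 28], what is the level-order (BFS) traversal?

Tree insertion order: [23, 37, 32, 40, 48, 28]
Tree (level-order array): [23, None, 37, 32, 40, 28, None, None, 48]
BFS from the root, enqueuing left then right child of each popped node:
  queue [23] -> pop 23, enqueue [37], visited so far: [23]
  queue [37] -> pop 37, enqueue [32, 40], visited so far: [23, 37]
  queue [32, 40] -> pop 32, enqueue [28], visited so far: [23, 37, 32]
  queue [40, 28] -> pop 40, enqueue [48], visited so far: [23, 37, 32, 40]
  queue [28, 48] -> pop 28, enqueue [none], visited so far: [23, 37, 32, 40, 28]
  queue [48] -> pop 48, enqueue [none], visited so far: [23, 37, 32, 40, 28, 48]
Result: [23, 37, 32, 40, 28, 48]


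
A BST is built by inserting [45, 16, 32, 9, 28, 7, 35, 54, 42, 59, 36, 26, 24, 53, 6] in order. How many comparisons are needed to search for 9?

Search path for 9: 45 -> 16 -> 9
Found: True
Comparisons: 3


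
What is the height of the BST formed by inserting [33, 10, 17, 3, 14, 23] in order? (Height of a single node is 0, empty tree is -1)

Insertion order: [33, 10, 17, 3, 14, 23]
Tree (level-order array): [33, 10, None, 3, 17, None, None, 14, 23]
Compute height bottom-up (empty subtree = -1):
  height(3) = 1 + max(-1, -1) = 0
  height(14) = 1 + max(-1, -1) = 0
  height(23) = 1 + max(-1, -1) = 0
  height(17) = 1 + max(0, 0) = 1
  height(10) = 1 + max(0, 1) = 2
  height(33) = 1 + max(2, -1) = 3
Height = 3


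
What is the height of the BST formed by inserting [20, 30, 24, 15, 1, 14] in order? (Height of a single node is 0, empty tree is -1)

Insertion order: [20, 30, 24, 15, 1, 14]
Tree (level-order array): [20, 15, 30, 1, None, 24, None, None, 14]
Compute height bottom-up (empty subtree = -1):
  height(14) = 1 + max(-1, -1) = 0
  height(1) = 1 + max(-1, 0) = 1
  height(15) = 1 + max(1, -1) = 2
  height(24) = 1 + max(-1, -1) = 0
  height(30) = 1 + max(0, -1) = 1
  height(20) = 1 + max(2, 1) = 3
Height = 3


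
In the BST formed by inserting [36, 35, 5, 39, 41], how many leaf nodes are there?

Tree built from: [36, 35, 5, 39, 41]
Tree (level-order array): [36, 35, 39, 5, None, None, 41]
Rule: A leaf has 0 children.
Per-node child counts:
  node 36: 2 child(ren)
  node 35: 1 child(ren)
  node 5: 0 child(ren)
  node 39: 1 child(ren)
  node 41: 0 child(ren)
Matching nodes: [5, 41]
Count of leaf nodes: 2


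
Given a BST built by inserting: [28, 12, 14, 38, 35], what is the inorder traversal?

Tree insertion order: [28, 12, 14, 38, 35]
Tree (level-order array): [28, 12, 38, None, 14, 35]
Inorder traversal: [12, 14, 28, 35, 38]


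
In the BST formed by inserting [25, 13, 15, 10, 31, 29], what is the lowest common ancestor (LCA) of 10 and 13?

Tree insertion order: [25, 13, 15, 10, 31, 29]
Tree (level-order array): [25, 13, 31, 10, 15, 29]
In a BST, the LCA of p=10, q=13 is the first node v on the
root-to-leaf path with p <= v <= q (go left if both < v, right if both > v).
Walk from root:
  at 25: both 10 and 13 < 25, go left
  at 13: 10 <= 13 <= 13, this is the LCA
LCA = 13


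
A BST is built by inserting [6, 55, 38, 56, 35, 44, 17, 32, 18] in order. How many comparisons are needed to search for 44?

Search path for 44: 6 -> 55 -> 38 -> 44
Found: True
Comparisons: 4


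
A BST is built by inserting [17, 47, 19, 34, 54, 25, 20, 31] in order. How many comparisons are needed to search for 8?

Search path for 8: 17
Found: False
Comparisons: 1


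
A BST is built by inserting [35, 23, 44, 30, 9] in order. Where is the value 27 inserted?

Starting tree (level order): [35, 23, 44, 9, 30]
Insertion path: 35 -> 23 -> 30
Result: insert 27 as left child of 30
Final tree (level order): [35, 23, 44, 9, 30, None, None, None, None, 27]


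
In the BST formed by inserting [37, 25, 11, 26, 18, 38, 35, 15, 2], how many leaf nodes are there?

Tree built from: [37, 25, 11, 26, 18, 38, 35, 15, 2]
Tree (level-order array): [37, 25, 38, 11, 26, None, None, 2, 18, None, 35, None, None, 15]
Rule: A leaf has 0 children.
Per-node child counts:
  node 37: 2 child(ren)
  node 25: 2 child(ren)
  node 11: 2 child(ren)
  node 2: 0 child(ren)
  node 18: 1 child(ren)
  node 15: 0 child(ren)
  node 26: 1 child(ren)
  node 35: 0 child(ren)
  node 38: 0 child(ren)
Matching nodes: [2, 15, 35, 38]
Count of leaf nodes: 4


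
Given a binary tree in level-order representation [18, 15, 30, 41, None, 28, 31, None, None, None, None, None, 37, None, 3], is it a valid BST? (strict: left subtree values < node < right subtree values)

Level-order array: [18, 15, 30, 41, None, 28, 31, None, None, None, None, None, 37, None, 3]
Validate using subtree bounds (lo, hi): at each node, require lo < value < hi,
then recurse left with hi=value and right with lo=value.
Preorder trace (stopping at first violation):
  at node 18 with bounds (-inf, +inf): OK
  at node 15 with bounds (-inf, 18): OK
  at node 41 with bounds (-inf, 15): VIOLATION
Node 41 violates its bound: not (-inf < 41 < 15).
Result: Not a valid BST


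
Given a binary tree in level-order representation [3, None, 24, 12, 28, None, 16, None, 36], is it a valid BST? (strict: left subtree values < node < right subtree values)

Level-order array: [3, None, 24, 12, 28, None, 16, None, 36]
Validate using subtree bounds (lo, hi): at each node, require lo < value < hi,
then recurse left with hi=value and right with lo=value.
Preorder trace (stopping at first violation):
  at node 3 with bounds (-inf, +inf): OK
  at node 24 with bounds (3, +inf): OK
  at node 12 with bounds (3, 24): OK
  at node 16 with bounds (12, 24): OK
  at node 28 with bounds (24, +inf): OK
  at node 36 with bounds (28, +inf): OK
No violation found at any node.
Result: Valid BST


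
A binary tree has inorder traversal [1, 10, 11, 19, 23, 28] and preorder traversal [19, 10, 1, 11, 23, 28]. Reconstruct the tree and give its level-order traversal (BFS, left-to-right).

Inorder:  [1, 10, 11, 19, 23, 28]
Preorder: [19, 10, 1, 11, 23, 28]
Algorithm: preorder visits root first, so consume preorder in order;
for each root, split the current inorder slice at that value into
left-subtree inorder and right-subtree inorder, then recurse.
Recursive splits:
  root=19; inorder splits into left=[1, 10, 11], right=[23, 28]
  root=10; inorder splits into left=[1], right=[11]
  root=1; inorder splits into left=[], right=[]
  root=11; inorder splits into left=[], right=[]
  root=23; inorder splits into left=[], right=[28]
  root=28; inorder splits into left=[], right=[]
Reconstructed level-order: [19, 10, 23, 1, 11, 28]


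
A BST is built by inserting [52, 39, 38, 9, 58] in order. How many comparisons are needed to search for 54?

Search path for 54: 52 -> 58
Found: False
Comparisons: 2


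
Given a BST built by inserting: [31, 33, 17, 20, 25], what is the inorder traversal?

Tree insertion order: [31, 33, 17, 20, 25]
Tree (level-order array): [31, 17, 33, None, 20, None, None, None, 25]
Inorder traversal: [17, 20, 25, 31, 33]


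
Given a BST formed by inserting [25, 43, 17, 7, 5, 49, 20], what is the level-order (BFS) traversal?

Tree insertion order: [25, 43, 17, 7, 5, 49, 20]
Tree (level-order array): [25, 17, 43, 7, 20, None, 49, 5]
BFS from the root, enqueuing left then right child of each popped node:
  queue [25] -> pop 25, enqueue [17, 43], visited so far: [25]
  queue [17, 43] -> pop 17, enqueue [7, 20], visited so far: [25, 17]
  queue [43, 7, 20] -> pop 43, enqueue [49], visited so far: [25, 17, 43]
  queue [7, 20, 49] -> pop 7, enqueue [5], visited so far: [25, 17, 43, 7]
  queue [20, 49, 5] -> pop 20, enqueue [none], visited so far: [25, 17, 43, 7, 20]
  queue [49, 5] -> pop 49, enqueue [none], visited so far: [25, 17, 43, 7, 20, 49]
  queue [5] -> pop 5, enqueue [none], visited so far: [25, 17, 43, 7, 20, 49, 5]
Result: [25, 17, 43, 7, 20, 49, 5]


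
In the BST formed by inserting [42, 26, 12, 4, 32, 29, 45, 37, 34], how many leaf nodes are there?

Tree built from: [42, 26, 12, 4, 32, 29, 45, 37, 34]
Tree (level-order array): [42, 26, 45, 12, 32, None, None, 4, None, 29, 37, None, None, None, None, 34]
Rule: A leaf has 0 children.
Per-node child counts:
  node 42: 2 child(ren)
  node 26: 2 child(ren)
  node 12: 1 child(ren)
  node 4: 0 child(ren)
  node 32: 2 child(ren)
  node 29: 0 child(ren)
  node 37: 1 child(ren)
  node 34: 0 child(ren)
  node 45: 0 child(ren)
Matching nodes: [4, 29, 34, 45]
Count of leaf nodes: 4


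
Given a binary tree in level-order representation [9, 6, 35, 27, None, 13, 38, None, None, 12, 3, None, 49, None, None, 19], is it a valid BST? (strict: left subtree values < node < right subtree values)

Level-order array: [9, 6, 35, 27, None, 13, 38, None, None, 12, 3, None, 49, None, None, 19]
Validate using subtree bounds (lo, hi): at each node, require lo < value < hi,
then recurse left with hi=value and right with lo=value.
Preorder trace (stopping at first violation):
  at node 9 with bounds (-inf, +inf): OK
  at node 6 with bounds (-inf, 9): OK
  at node 27 with bounds (-inf, 6): VIOLATION
Node 27 violates its bound: not (-inf < 27 < 6).
Result: Not a valid BST


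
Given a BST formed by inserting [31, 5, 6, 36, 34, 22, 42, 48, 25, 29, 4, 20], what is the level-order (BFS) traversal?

Tree insertion order: [31, 5, 6, 36, 34, 22, 42, 48, 25, 29, 4, 20]
Tree (level-order array): [31, 5, 36, 4, 6, 34, 42, None, None, None, 22, None, None, None, 48, 20, 25, None, None, None, None, None, 29]
BFS from the root, enqueuing left then right child of each popped node:
  queue [31] -> pop 31, enqueue [5, 36], visited so far: [31]
  queue [5, 36] -> pop 5, enqueue [4, 6], visited so far: [31, 5]
  queue [36, 4, 6] -> pop 36, enqueue [34, 42], visited so far: [31, 5, 36]
  queue [4, 6, 34, 42] -> pop 4, enqueue [none], visited so far: [31, 5, 36, 4]
  queue [6, 34, 42] -> pop 6, enqueue [22], visited so far: [31, 5, 36, 4, 6]
  queue [34, 42, 22] -> pop 34, enqueue [none], visited so far: [31, 5, 36, 4, 6, 34]
  queue [42, 22] -> pop 42, enqueue [48], visited so far: [31, 5, 36, 4, 6, 34, 42]
  queue [22, 48] -> pop 22, enqueue [20, 25], visited so far: [31, 5, 36, 4, 6, 34, 42, 22]
  queue [48, 20, 25] -> pop 48, enqueue [none], visited so far: [31, 5, 36, 4, 6, 34, 42, 22, 48]
  queue [20, 25] -> pop 20, enqueue [none], visited so far: [31, 5, 36, 4, 6, 34, 42, 22, 48, 20]
  queue [25] -> pop 25, enqueue [29], visited so far: [31, 5, 36, 4, 6, 34, 42, 22, 48, 20, 25]
  queue [29] -> pop 29, enqueue [none], visited so far: [31, 5, 36, 4, 6, 34, 42, 22, 48, 20, 25, 29]
Result: [31, 5, 36, 4, 6, 34, 42, 22, 48, 20, 25, 29]


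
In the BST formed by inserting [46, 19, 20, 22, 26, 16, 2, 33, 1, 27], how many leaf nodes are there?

Tree built from: [46, 19, 20, 22, 26, 16, 2, 33, 1, 27]
Tree (level-order array): [46, 19, None, 16, 20, 2, None, None, 22, 1, None, None, 26, None, None, None, 33, 27]
Rule: A leaf has 0 children.
Per-node child counts:
  node 46: 1 child(ren)
  node 19: 2 child(ren)
  node 16: 1 child(ren)
  node 2: 1 child(ren)
  node 1: 0 child(ren)
  node 20: 1 child(ren)
  node 22: 1 child(ren)
  node 26: 1 child(ren)
  node 33: 1 child(ren)
  node 27: 0 child(ren)
Matching nodes: [1, 27]
Count of leaf nodes: 2


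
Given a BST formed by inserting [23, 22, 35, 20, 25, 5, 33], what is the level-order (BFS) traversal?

Tree insertion order: [23, 22, 35, 20, 25, 5, 33]
Tree (level-order array): [23, 22, 35, 20, None, 25, None, 5, None, None, 33]
BFS from the root, enqueuing left then right child of each popped node:
  queue [23] -> pop 23, enqueue [22, 35], visited so far: [23]
  queue [22, 35] -> pop 22, enqueue [20], visited so far: [23, 22]
  queue [35, 20] -> pop 35, enqueue [25], visited so far: [23, 22, 35]
  queue [20, 25] -> pop 20, enqueue [5], visited so far: [23, 22, 35, 20]
  queue [25, 5] -> pop 25, enqueue [33], visited so far: [23, 22, 35, 20, 25]
  queue [5, 33] -> pop 5, enqueue [none], visited so far: [23, 22, 35, 20, 25, 5]
  queue [33] -> pop 33, enqueue [none], visited so far: [23, 22, 35, 20, 25, 5, 33]
Result: [23, 22, 35, 20, 25, 5, 33]


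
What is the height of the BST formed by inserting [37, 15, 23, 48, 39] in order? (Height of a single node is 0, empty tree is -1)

Insertion order: [37, 15, 23, 48, 39]
Tree (level-order array): [37, 15, 48, None, 23, 39]
Compute height bottom-up (empty subtree = -1):
  height(23) = 1 + max(-1, -1) = 0
  height(15) = 1 + max(-1, 0) = 1
  height(39) = 1 + max(-1, -1) = 0
  height(48) = 1 + max(0, -1) = 1
  height(37) = 1 + max(1, 1) = 2
Height = 2


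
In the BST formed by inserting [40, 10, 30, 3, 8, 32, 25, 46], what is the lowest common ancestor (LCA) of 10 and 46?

Tree insertion order: [40, 10, 30, 3, 8, 32, 25, 46]
Tree (level-order array): [40, 10, 46, 3, 30, None, None, None, 8, 25, 32]
In a BST, the LCA of p=10, q=46 is the first node v on the
root-to-leaf path with p <= v <= q (go left if both < v, right if both > v).
Walk from root:
  at 40: 10 <= 40 <= 46, this is the LCA
LCA = 40


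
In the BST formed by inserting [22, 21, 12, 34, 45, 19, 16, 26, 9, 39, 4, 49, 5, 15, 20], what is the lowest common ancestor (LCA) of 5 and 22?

Tree insertion order: [22, 21, 12, 34, 45, 19, 16, 26, 9, 39, 4, 49, 5, 15, 20]
Tree (level-order array): [22, 21, 34, 12, None, 26, 45, 9, 19, None, None, 39, 49, 4, None, 16, 20, None, None, None, None, None, 5, 15]
In a BST, the LCA of p=5, q=22 is the first node v on the
root-to-leaf path with p <= v <= q (go left if both < v, right if both > v).
Walk from root:
  at 22: 5 <= 22 <= 22, this is the LCA
LCA = 22


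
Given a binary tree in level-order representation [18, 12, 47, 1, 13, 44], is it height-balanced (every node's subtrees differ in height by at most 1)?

Tree (level-order array): [18, 12, 47, 1, 13, 44]
Definition: a tree is height-balanced if, at every node, |h(left) - h(right)| <= 1 (empty subtree has height -1).
Bottom-up per-node check:
  node 1: h_left=-1, h_right=-1, diff=0 [OK], height=0
  node 13: h_left=-1, h_right=-1, diff=0 [OK], height=0
  node 12: h_left=0, h_right=0, diff=0 [OK], height=1
  node 44: h_left=-1, h_right=-1, diff=0 [OK], height=0
  node 47: h_left=0, h_right=-1, diff=1 [OK], height=1
  node 18: h_left=1, h_right=1, diff=0 [OK], height=2
All nodes satisfy the balance condition.
Result: Balanced


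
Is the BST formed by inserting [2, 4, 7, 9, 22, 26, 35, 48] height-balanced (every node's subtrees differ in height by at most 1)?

Tree (level-order array): [2, None, 4, None, 7, None, 9, None, 22, None, 26, None, 35, None, 48]
Definition: a tree is height-balanced if, at every node, |h(left) - h(right)| <= 1 (empty subtree has height -1).
Bottom-up per-node check:
  node 48: h_left=-1, h_right=-1, diff=0 [OK], height=0
  node 35: h_left=-1, h_right=0, diff=1 [OK], height=1
  node 26: h_left=-1, h_right=1, diff=2 [FAIL (|-1-1|=2 > 1)], height=2
  node 22: h_left=-1, h_right=2, diff=3 [FAIL (|-1-2|=3 > 1)], height=3
  node 9: h_left=-1, h_right=3, diff=4 [FAIL (|-1-3|=4 > 1)], height=4
  node 7: h_left=-1, h_right=4, diff=5 [FAIL (|-1-4|=5 > 1)], height=5
  node 4: h_left=-1, h_right=5, diff=6 [FAIL (|-1-5|=6 > 1)], height=6
  node 2: h_left=-1, h_right=6, diff=7 [FAIL (|-1-6|=7 > 1)], height=7
Node 26 violates the condition: |-1 - 1| = 2 > 1.
Result: Not balanced


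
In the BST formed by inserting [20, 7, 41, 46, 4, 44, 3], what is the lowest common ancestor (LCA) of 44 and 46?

Tree insertion order: [20, 7, 41, 46, 4, 44, 3]
Tree (level-order array): [20, 7, 41, 4, None, None, 46, 3, None, 44]
In a BST, the LCA of p=44, q=46 is the first node v on the
root-to-leaf path with p <= v <= q (go left if both < v, right if both > v).
Walk from root:
  at 20: both 44 and 46 > 20, go right
  at 41: both 44 and 46 > 41, go right
  at 46: 44 <= 46 <= 46, this is the LCA
LCA = 46


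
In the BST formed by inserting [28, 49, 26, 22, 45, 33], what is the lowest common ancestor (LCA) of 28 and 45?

Tree insertion order: [28, 49, 26, 22, 45, 33]
Tree (level-order array): [28, 26, 49, 22, None, 45, None, None, None, 33]
In a BST, the LCA of p=28, q=45 is the first node v on the
root-to-leaf path with p <= v <= q (go left if both < v, right if both > v).
Walk from root:
  at 28: 28 <= 28 <= 45, this is the LCA
LCA = 28


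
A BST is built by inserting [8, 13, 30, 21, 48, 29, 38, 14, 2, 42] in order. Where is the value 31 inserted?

Starting tree (level order): [8, 2, 13, None, None, None, 30, 21, 48, 14, 29, 38, None, None, None, None, None, None, 42]
Insertion path: 8 -> 13 -> 30 -> 48 -> 38
Result: insert 31 as left child of 38
Final tree (level order): [8, 2, 13, None, None, None, 30, 21, 48, 14, 29, 38, None, None, None, None, None, 31, 42]


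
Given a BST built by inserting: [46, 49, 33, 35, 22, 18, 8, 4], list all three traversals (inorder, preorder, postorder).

Tree insertion order: [46, 49, 33, 35, 22, 18, 8, 4]
Tree (level-order array): [46, 33, 49, 22, 35, None, None, 18, None, None, None, 8, None, 4]
Inorder (L, root, R): [4, 8, 18, 22, 33, 35, 46, 49]
Preorder (root, L, R): [46, 33, 22, 18, 8, 4, 35, 49]
Postorder (L, R, root): [4, 8, 18, 22, 35, 33, 49, 46]


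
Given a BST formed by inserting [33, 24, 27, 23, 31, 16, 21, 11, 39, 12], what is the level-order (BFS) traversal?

Tree insertion order: [33, 24, 27, 23, 31, 16, 21, 11, 39, 12]
Tree (level-order array): [33, 24, 39, 23, 27, None, None, 16, None, None, 31, 11, 21, None, None, None, 12]
BFS from the root, enqueuing left then right child of each popped node:
  queue [33] -> pop 33, enqueue [24, 39], visited so far: [33]
  queue [24, 39] -> pop 24, enqueue [23, 27], visited so far: [33, 24]
  queue [39, 23, 27] -> pop 39, enqueue [none], visited so far: [33, 24, 39]
  queue [23, 27] -> pop 23, enqueue [16], visited so far: [33, 24, 39, 23]
  queue [27, 16] -> pop 27, enqueue [31], visited so far: [33, 24, 39, 23, 27]
  queue [16, 31] -> pop 16, enqueue [11, 21], visited so far: [33, 24, 39, 23, 27, 16]
  queue [31, 11, 21] -> pop 31, enqueue [none], visited so far: [33, 24, 39, 23, 27, 16, 31]
  queue [11, 21] -> pop 11, enqueue [12], visited so far: [33, 24, 39, 23, 27, 16, 31, 11]
  queue [21, 12] -> pop 21, enqueue [none], visited so far: [33, 24, 39, 23, 27, 16, 31, 11, 21]
  queue [12] -> pop 12, enqueue [none], visited so far: [33, 24, 39, 23, 27, 16, 31, 11, 21, 12]
Result: [33, 24, 39, 23, 27, 16, 31, 11, 21, 12]


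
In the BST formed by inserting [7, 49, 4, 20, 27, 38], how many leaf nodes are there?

Tree built from: [7, 49, 4, 20, 27, 38]
Tree (level-order array): [7, 4, 49, None, None, 20, None, None, 27, None, 38]
Rule: A leaf has 0 children.
Per-node child counts:
  node 7: 2 child(ren)
  node 4: 0 child(ren)
  node 49: 1 child(ren)
  node 20: 1 child(ren)
  node 27: 1 child(ren)
  node 38: 0 child(ren)
Matching nodes: [4, 38]
Count of leaf nodes: 2


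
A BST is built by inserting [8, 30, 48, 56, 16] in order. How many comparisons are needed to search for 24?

Search path for 24: 8 -> 30 -> 16
Found: False
Comparisons: 3


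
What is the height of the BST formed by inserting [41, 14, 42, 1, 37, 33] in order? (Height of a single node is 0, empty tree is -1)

Insertion order: [41, 14, 42, 1, 37, 33]
Tree (level-order array): [41, 14, 42, 1, 37, None, None, None, None, 33]
Compute height bottom-up (empty subtree = -1):
  height(1) = 1 + max(-1, -1) = 0
  height(33) = 1 + max(-1, -1) = 0
  height(37) = 1 + max(0, -1) = 1
  height(14) = 1 + max(0, 1) = 2
  height(42) = 1 + max(-1, -1) = 0
  height(41) = 1 + max(2, 0) = 3
Height = 3


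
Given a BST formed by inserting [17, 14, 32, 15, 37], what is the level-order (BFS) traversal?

Tree insertion order: [17, 14, 32, 15, 37]
Tree (level-order array): [17, 14, 32, None, 15, None, 37]
BFS from the root, enqueuing left then right child of each popped node:
  queue [17] -> pop 17, enqueue [14, 32], visited so far: [17]
  queue [14, 32] -> pop 14, enqueue [15], visited so far: [17, 14]
  queue [32, 15] -> pop 32, enqueue [37], visited so far: [17, 14, 32]
  queue [15, 37] -> pop 15, enqueue [none], visited so far: [17, 14, 32, 15]
  queue [37] -> pop 37, enqueue [none], visited so far: [17, 14, 32, 15, 37]
Result: [17, 14, 32, 15, 37]


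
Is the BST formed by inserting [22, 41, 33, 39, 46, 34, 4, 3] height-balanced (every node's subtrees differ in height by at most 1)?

Tree (level-order array): [22, 4, 41, 3, None, 33, 46, None, None, None, 39, None, None, 34]
Definition: a tree is height-balanced if, at every node, |h(left) - h(right)| <= 1 (empty subtree has height -1).
Bottom-up per-node check:
  node 3: h_left=-1, h_right=-1, diff=0 [OK], height=0
  node 4: h_left=0, h_right=-1, diff=1 [OK], height=1
  node 34: h_left=-1, h_right=-1, diff=0 [OK], height=0
  node 39: h_left=0, h_right=-1, diff=1 [OK], height=1
  node 33: h_left=-1, h_right=1, diff=2 [FAIL (|-1-1|=2 > 1)], height=2
  node 46: h_left=-1, h_right=-1, diff=0 [OK], height=0
  node 41: h_left=2, h_right=0, diff=2 [FAIL (|2-0|=2 > 1)], height=3
  node 22: h_left=1, h_right=3, diff=2 [FAIL (|1-3|=2 > 1)], height=4
Node 33 violates the condition: |-1 - 1| = 2 > 1.
Result: Not balanced


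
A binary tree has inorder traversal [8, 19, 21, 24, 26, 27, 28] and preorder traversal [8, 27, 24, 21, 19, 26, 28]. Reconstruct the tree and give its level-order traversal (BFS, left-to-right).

Inorder:  [8, 19, 21, 24, 26, 27, 28]
Preorder: [8, 27, 24, 21, 19, 26, 28]
Algorithm: preorder visits root first, so consume preorder in order;
for each root, split the current inorder slice at that value into
left-subtree inorder and right-subtree inorder, then recurse.
Recursive splits:
  root=8; inorder splits into left=[], right=[19, 21, 24, 26, 27, 28]
  root=27; inorder splits into left=[19, 21, 24, 26], right=[28]
  root=24; inorder splits into left=[19, 21], right=[26]
  root=21; inorder splits into left=[19], right=[]
  root=19; inorder splits into left=[], right=[]
  root=26; inorder splits into left=[], right=[]
  root=28; inorder splits into left=[], right=[]
Reconstructed level-order: [8, 27, 24, 28, 21, 26, 19]


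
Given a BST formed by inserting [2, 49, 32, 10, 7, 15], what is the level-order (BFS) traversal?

Tree insertion order: [2, 49, 32, 10, 7, 15]
Tree (level-order array): [2, None, 49, 32, None, 10, None, 7, 15]
BFS from the root, enqueuing left then right child of each popped node:
  queue [2] -> pop 2, enqueue [49], visited so far: [2]
  queue [49] -> pop 49, enqueue [32], visited so far: [2, 49]
  queue [32] -> pop 32, enqueue [10], visited so far: [2, 49, 32]
  queue [10] -> pop 10, enqueue [7, 15], visited so far: [2, 49, 32, 10]
  queue [7, 15] -> pop 7, enqueue [none], visited so far: [2, 49, 32, 10, 7]
  queue [15] -> pop 15, enqueue [none], visited so far: [2, 49, 32, 10, 7, 15]
Result: [2, 49, 32, 10, 7, 15]


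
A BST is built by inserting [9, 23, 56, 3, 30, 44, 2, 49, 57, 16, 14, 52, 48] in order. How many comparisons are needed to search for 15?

Search path for 15: 9 -> 23 -> 16 -> 14
Found: False
Comparisons: 4


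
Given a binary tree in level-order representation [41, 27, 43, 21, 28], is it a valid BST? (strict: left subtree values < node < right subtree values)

Level-order array: [41, 27, 43, 21, 28]
Validate using subtree bounds (lo, hi): at each node, require lo < value < hi,
then recurse left with hi=value and right with lo=value.
Preorder trace (stopping at first violation):
  at node 41 with bounds (-inf, +inf): OK
  at node 27 with bounds (-inf, 41): OK
  at node 21 with bounds (-inf, 27): OK
  at node 28 with bounds (27, 41): OK
  at node 43 with bounds (41, +inf): OK
No violation found at any node.
Result: Valid BST


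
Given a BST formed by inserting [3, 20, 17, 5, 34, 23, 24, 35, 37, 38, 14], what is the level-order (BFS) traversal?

Tree insertion order: [3, 20, 17, 5, 34, 23, 24, 35, 37, 38, 14]
Tree (level-order array): [3, None, 20, 17, 34, 5, None, 23, 35, None, 14, None, 24, None, 37, None, None, None, None, None, 38]
BFS from the root, enqueuing left then right child of each popped node:
  queue [3] -> pop 3, enqueue [20], visited so far: [3]
  queue [20] -> pop 20, enqueue [17, 34], visited so far: [3, 20]
  queue [17, 34] -> pop 17, enqueue [5], visited so far: [3, 20, 17]
  queue [34, 5] -> pop 34, enqueue [23, 35], visited so far: [3, 20, 17, 34]
  queue [5, 23, 35] -> pop 5, enqueue [14], visited so far: [3, 20, 17, 34, 5]
  queue [23, 35, 14] -> pop 23, enqueue [24], visited so far: [3, 20, 17, 34, 5, 23]
  queue [35, 14, 24] -> pop 35, enqueue [37], visited so far: [3, 20, 17, 34, 5, 23, 35]
  queue [14, 24, 37] -> pop 14, enqueue [none], visited so far: [3, 20, 17, 34, 5, 23, 35, 14]
  queue [24, 37] -> pop 24, enqueue [none], visited so far: [3, 20, 17, 34, 5, 23, 35, 14, 24]
  queue [37] -> pop 37, enqueue [38], visited so far: [3, 20, 17, 34, 5, 23, 35, 14, 24, 37]
  queue [38] -> pop 38, enqueue [none], visited so far: [3, 20, 17, 34, 5, 23, 35, 14, 24, 37, 38]
Result: [3, 20, 17, 34, 5, 23, 35, 14, 24, 37, 38]


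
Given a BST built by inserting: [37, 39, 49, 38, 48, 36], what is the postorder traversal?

Tree insertion order: [37, 39, 49, 38, 48, 36]
Tree (level-order array): [37, 36, 39, None, None, 38, 49, None, None, 48]
Postorder traversal: [36, 38, 48, 49, 39, 37]


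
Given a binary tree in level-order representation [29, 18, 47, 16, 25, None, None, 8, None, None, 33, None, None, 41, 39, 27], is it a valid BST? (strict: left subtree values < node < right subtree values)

Level-order array: [29, 18, 47, 16, 25, None, None, 8, None, None, 33, None, None, 41, 39, 27]
Validate using subtree bounds (lo, hi): at each node, require lo < value < hi,
then recurse left with hi=value and right with lo=value.
Preorder trace (stopping at first violation):
  at node 29 with bounds (-inf, +inf): OK
  at node 18 with bounds (-inf, 29): OK
  at node 16 with bounds (-inf, 18): OK
  at node 8 with bounds (-inf, 16): OK
  at node 25 with bounds (18, 29): OK
  at node 33 with bounds (25, 29): VIOLATION
Node 33 violates its bound: not (25 < 33 < 29).
Result: Not a valid BST


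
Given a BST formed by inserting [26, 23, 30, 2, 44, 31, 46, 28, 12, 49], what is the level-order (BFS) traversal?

Tree insertion order: [26, 23, 30, 2, 44, 31, 46, 28, 12, 49]
Tree (level-order array): [26, 23, 30, 2, None, 28, 44, None, 12, None, None, 31, 46, None, None, None, None, None, 49]
BFS from the root, enqueuing left then right child of each popped node:
  queue [26] -> pop 26, enqueue [23, 30], visited so far: [26]
  queue [23, 30] -> pop 23, enqueue [2], visited so far: [26, 23]
  queue [30, 2] -> pop 30, enqueue [28, 44], visited so far: [26, 23, 30]
  queue [2, 28, 44] -> pop 2, enqueue [12], visited so far: [26, 23, 30, 2]
  queue [28, 44, 12] -> pop 28, enqueue [none], visited so far: [26, 23, 30, 2, 28]
  queue [44, 12] -> pop 44, enqueue [31, 46], visited so far: [26, 23, 30, 2, 28, 44]
  queue [12, 31, 46] -> pop 12, enqueue [none], visited so far: [26, 23, 30, 2, 28, 44, 12]
  queue [31, 46] -> pop 31, enqueue [none], visited so far: [26, 23, 30, 2, 28, 44, 12, 31]
  queue [46] -> pop 46, enqueue [49], visited so far: [26, 23, 30, 2, 28, 44, 12, 31, 46]
  queue [49] -> pop 49, enqueue [none], visited so far: [26, 23, 30, 2, 28, 44, 12, 31, 46, 49]
Result: [26, 23, 30, 2, 28, 44, 12, 31, 46, 49]


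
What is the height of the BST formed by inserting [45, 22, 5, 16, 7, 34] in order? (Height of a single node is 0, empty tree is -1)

Insertion order: [45, 22, 5, 16, 7, 34]
Tree (level-order array): [45, 22, None, 5, 34, None, 16, None, None, 7]
Compute height bottom-up (empty subtree = -1):
  height(7) = 1 + max(-1, -1) = 0
  height(16) = 1 + max(0, -1) = 1
  height(5) = 1 + max(-1, 1) = 2
  height(34) = 1 + max(-1, -1) = 0
  height(22) = 1 + max(2, 0) = 3
  height(45) = 1 + max(3, -1) = 4
Height = 4


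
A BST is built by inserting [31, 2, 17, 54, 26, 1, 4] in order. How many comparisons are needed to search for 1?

Search path for 1: 31 -> 2 -> 1
Found: True
Comparisons: 3


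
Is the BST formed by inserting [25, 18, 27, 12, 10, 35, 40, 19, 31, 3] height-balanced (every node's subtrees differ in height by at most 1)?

Tree (level-order array): [25, 18, 27, 12, 19, None, 35, 10, None, None, None, 31, 40, 3]
Definition: a tree is height-balanced if, at every node, |h(left) - h(right)| <= 1 (empty subtree has height -1).
Bottom-up per-node check:
  node 3: h_left=-1, h_right=-1, diff=0 [OK], height=0
  node 10: h_left=0, h_right=-1, diff=1 [OK], height=1
  node 12: h_left=1, h_right=-1, diff=2 [FAIL (|1--1|=2 > 1)], height=2
  node 19: h_left=-1, h_right=-1, diff=0 [OK], height=0
  node 18: h_left=2, h_right=0, diff=2 [FAIL (|2-0|=2 > 1)], height=3
  node 31: h_left=-1, h_right=-1, diff=0 [OK], height=0
  node 40: h_left=-1, h_right=-1, diff=0 [OK], height=0
  node 35: h_left=0, h_right=0, diff=0 [OK], height=1
  node 27: h_left=-1, h_right=1, diff=2 [FAIL (|-1-1|=2 > 1)], height=2
  node 25: h_left=3, h_right=2, diff=1 [OK], height=4
Node 12 violates the condition: |1 - -1| = 2 > 1.
Result: Not balanced
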